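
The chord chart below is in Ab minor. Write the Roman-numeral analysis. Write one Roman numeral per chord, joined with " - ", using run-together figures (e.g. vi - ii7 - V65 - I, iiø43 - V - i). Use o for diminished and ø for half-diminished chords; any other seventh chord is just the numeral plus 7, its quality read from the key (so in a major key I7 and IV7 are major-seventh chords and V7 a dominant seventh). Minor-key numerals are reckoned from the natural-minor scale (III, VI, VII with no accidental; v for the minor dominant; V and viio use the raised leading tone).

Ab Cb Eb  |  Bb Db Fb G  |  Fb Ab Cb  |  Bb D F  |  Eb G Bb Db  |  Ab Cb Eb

Ab-Cb-Eb: minor triad on Ab = scale degree 1 → i.
Bb-Db-Fb-G: fully diminished seventh chord on G = scale degree 7 → viio65.
Fb-Ab-Cb has root Fb, degree 6 in Ab minor, so VI.
Bb-D-F: chromatic; Bb is V of V, so V/V.
Eb-G-Bb-Db has root Eb, degree 5 in Ab minor, so V7.
Ab-Cb-Eb: minor triad on Ab = scale degree 1 → i.

i - viio65 - VI - V/V - V7 - i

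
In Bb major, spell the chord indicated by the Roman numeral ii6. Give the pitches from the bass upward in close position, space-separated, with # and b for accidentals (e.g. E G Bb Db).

In Bb major, the second degree is C, and the diatonic chord built there is a minor triad.
Stacking thirds from C gives C-Eb-G.
The figured bass 6 indicates first inversion, placing the third (Eb) in the bass: Eb-G-C.

Eb G C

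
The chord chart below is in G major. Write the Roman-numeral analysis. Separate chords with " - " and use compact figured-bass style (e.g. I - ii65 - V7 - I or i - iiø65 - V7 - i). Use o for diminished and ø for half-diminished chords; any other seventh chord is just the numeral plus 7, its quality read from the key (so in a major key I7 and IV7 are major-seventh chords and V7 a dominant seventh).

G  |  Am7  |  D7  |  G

G has root G, degree 1 in G major, so I.
Am7: minor seventh chord on A = scale degree 2 → ii7.
D7 has root D, degree 5 in G major, so V7.
G has root G, degree 1 in G major, so I.

I - ii7 - V7 - I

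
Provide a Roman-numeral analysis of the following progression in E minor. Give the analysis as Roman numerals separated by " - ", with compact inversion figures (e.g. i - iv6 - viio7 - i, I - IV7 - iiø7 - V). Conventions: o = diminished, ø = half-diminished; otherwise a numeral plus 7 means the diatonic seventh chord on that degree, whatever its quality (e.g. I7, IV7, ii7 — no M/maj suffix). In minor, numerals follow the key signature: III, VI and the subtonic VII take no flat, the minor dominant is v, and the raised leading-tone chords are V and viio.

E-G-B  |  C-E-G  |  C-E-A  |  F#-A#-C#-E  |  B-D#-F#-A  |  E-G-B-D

i - VI - iv6 - V7/V - V7 - i7

E-G-B: minor triad on E = scale degree 1 → i.
C-E-G: major triad on C = scale degree 6 → VI.
C-E-A: minor triad on A = scale degree 4 → iv6.
F#-A#-C#-E: a dominant seventh chord on F#, the applied dominant of V → V7/V.
B-D#-F#-A: root B is the dominant; dominant seventh chord there is V7.
E-G-B-D has root E, degree 1 in E minor, so i7.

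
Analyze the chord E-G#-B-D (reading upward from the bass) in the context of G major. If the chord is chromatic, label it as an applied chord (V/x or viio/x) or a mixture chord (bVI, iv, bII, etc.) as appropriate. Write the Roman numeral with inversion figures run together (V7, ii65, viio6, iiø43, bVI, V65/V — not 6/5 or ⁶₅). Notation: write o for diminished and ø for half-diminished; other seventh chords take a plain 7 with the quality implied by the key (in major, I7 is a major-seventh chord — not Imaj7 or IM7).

V7/ii

The pitches E-G#-B-D form a dominant seventh chord rooted on E.
E is not a diatonic chord root with this quality in G major, but it lies a perfect fifth above A (ii), so the chord functions as an applied dominant of ii.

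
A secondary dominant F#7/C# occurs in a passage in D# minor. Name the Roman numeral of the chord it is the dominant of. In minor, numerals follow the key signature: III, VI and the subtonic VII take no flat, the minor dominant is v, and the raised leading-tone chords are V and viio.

VI

The chord is a dominant seventh chord on F#.
A dominant resolves down a perfect fifth: F# → B. In D# minor, B is scale degree 6, i.e. VI.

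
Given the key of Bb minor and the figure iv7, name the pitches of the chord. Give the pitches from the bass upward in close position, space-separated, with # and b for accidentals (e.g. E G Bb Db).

Eb Gb Bb Db

The numeral's case and figure indicate a minor seventh chord. In Bb minor its root, scale degree 4, is Eb.
That chord is spelled Eb-Gb-Bb-Db.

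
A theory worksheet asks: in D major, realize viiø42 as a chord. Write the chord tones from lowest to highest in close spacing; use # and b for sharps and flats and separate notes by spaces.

The numeral's case and figure indicate a half-diminished seventh chord. In D major its root, the seventh degree, is C#.
That chord is spelled C#-E-G-B.
With the 42 figure the chord is in third inversion; from the bass B upward in close position it reads B-C#-E-G.

B C# E G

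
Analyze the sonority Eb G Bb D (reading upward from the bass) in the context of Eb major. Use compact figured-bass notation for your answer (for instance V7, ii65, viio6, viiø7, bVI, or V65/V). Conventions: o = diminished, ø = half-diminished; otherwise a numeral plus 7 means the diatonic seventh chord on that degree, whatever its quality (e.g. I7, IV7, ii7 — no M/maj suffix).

Stacked in thirds the chord is Eb-G-Bb-D: a major seventh chord on Eb.
In Eb major, Eb is the tonic; the diatonic major seventh chord there is I7.

I7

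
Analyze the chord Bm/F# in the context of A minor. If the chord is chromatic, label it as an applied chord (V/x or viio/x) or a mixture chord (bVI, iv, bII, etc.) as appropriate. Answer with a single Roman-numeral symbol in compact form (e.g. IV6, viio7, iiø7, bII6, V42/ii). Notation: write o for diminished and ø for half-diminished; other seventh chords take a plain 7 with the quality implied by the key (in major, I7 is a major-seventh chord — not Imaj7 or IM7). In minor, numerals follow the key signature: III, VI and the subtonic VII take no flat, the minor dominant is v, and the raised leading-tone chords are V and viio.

The pitches B-D-F# form a minor triad rooted on B.
B is the second degree of A minor. This is the minor supertonic, borrowed from the parallel major (the Dorian ii).
With F# in the bass the chord is in second inversion, so the figured bass is 64.

ii64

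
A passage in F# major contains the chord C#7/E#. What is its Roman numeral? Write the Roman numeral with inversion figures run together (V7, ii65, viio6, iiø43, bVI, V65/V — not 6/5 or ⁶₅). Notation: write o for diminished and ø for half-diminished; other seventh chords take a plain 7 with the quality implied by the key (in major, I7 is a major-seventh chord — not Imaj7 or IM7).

V65

The pitches C#-E#-G#-B form a dominant seventh chord rooted on C#.
C# is scale degree 5 in F# major, and a dominant seventh chord on that degree is written V7.
With E# in the bass the chord is in first inversion, so the figured bass is 65.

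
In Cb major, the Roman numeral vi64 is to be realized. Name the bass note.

Eb

vi in Cb major has root Ab; the chord is Ab-Cb-Eb.
The figure 64 means second inversion — the fifth is in the bass.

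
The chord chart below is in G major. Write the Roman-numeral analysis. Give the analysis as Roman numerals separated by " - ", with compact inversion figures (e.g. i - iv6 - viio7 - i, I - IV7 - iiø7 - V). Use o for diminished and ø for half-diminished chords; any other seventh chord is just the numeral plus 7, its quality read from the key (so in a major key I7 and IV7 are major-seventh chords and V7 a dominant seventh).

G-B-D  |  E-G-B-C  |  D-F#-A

I - IV65 - V

G-B-D: major triad on G = scale degree 1 → I.
E-G-B-C has root C, degree 4 in G major, so IV65.
D-F#-A: root D is the dominant; major triad there is V.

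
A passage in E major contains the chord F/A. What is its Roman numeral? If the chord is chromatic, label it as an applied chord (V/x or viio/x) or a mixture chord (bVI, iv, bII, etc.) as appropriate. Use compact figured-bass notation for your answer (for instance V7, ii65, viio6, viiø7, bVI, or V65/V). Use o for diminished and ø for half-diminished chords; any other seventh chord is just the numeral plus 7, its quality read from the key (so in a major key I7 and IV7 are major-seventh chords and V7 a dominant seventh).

The pitches F-A-C form a major triad rooted on F.
F is the lowered second degree of E major (diatonic 2 would be F#). This is the Neapolitan sixth — a major triad on the lowered second degree, here in its customary first inversion.
With A in the bass the chord is in first inversion, so the figured bass is 6.

bII6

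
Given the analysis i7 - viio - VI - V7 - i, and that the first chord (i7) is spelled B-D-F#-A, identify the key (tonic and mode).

B minor

i7 is given as B-D-F#-A — a minor seventh chord with root B.
If B is scale degree 1 and the mode makes that degree carry a minor seventh chord, the tonic is B and the mode is minor.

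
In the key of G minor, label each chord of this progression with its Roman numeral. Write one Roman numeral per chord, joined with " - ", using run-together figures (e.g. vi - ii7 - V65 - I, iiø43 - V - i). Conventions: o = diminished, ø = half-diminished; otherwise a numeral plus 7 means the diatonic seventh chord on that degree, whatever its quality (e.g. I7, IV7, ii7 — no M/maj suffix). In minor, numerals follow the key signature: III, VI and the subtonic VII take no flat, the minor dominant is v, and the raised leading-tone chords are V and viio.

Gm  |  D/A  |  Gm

Gm has root G, degree 1 in G minor, so i.
D/A: root D is the dominant; major triad there is V64.
Gm has root G, degree 1 in G minor, so i.

i - V64 - i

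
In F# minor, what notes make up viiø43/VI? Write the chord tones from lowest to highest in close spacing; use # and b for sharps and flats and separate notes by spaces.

G B C# E

viiø43/VI is a secondary leading-tone chord. The target VI is D in F# minor; the applied chord is rooted a semitone below, on C#.
Building a half-diminished seventh chord on C# gives C#-E-G-B.
The figured bass 43 indicates second inversion, placing the fifth (G) in the bass: G-B-C#-E.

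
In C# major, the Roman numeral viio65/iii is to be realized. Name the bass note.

The applied chord viio65/iii is rooted on D##: D##-F##-A#-C#.
The figure 65 means first inversion — the third is in the bass.

F##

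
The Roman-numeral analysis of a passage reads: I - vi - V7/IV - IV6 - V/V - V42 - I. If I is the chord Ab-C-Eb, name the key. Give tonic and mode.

I is given as Ab-C-Eb — a major triad with root Ab.
If Ab is scale degree 1 and the mode makes that degree carry a major triad, the tonic is Ab and the mode is major.

Ab major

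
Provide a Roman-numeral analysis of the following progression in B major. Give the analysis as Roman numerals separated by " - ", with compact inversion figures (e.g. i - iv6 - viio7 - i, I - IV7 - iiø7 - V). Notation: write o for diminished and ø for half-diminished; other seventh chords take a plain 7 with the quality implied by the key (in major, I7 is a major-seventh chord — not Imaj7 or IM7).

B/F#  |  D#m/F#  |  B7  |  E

B/F#: major triad on B = scale degree 1 → I64.
D#m/F# has root D#, degree 3 in B major, so iii6.
B7: a dominant seventh chord on B, the applied dominant of IV → V7/IV.
E: root E is the subdominant; major triad there is IV.

I64 - iii6 - V7/IV - IV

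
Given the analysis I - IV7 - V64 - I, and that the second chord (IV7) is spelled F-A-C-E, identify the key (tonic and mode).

C major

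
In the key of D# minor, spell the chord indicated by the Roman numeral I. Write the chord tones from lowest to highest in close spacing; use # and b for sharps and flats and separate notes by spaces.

D# F## A#

Scale degree 1 in D# minor is D#; here the chord built on it is altered to a major triad. I is the major tonic (Picardy third), borrowed from the parallel major.
So the chord is D#-F##-A#.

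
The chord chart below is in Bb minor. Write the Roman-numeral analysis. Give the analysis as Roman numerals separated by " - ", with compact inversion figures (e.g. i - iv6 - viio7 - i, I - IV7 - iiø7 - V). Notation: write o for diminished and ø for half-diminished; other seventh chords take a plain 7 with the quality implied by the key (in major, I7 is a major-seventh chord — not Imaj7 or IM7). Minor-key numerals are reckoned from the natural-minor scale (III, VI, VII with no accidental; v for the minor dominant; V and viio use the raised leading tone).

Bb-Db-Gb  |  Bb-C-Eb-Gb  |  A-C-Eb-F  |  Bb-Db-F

Bb-Db-Gb has root Gb, degree 6 in Bb minor, so VI6.
Bb-C-Eb-Gb: root C is the supertonic; half-diminished seventh chord there is iiø42.
A-C-Eb-F: root F is the dominant; dominant seventh chord there is V65.
Bb-Db-F has root Bb, degree 1 in Bb minor, so i.

VI6 - iiø42 - V65 - i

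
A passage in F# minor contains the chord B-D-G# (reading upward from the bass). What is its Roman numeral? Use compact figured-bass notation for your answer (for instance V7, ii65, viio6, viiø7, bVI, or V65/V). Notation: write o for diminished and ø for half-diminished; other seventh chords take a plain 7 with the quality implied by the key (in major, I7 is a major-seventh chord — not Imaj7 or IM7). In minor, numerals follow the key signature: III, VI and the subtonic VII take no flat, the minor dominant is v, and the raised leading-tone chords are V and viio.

iio6

Stacked in thirds the chord is G#-B-D: a diminished triad on G#.
G# is scale degree 2 in F# minor, and a diminished triad on that degree is written iio.
With B in the bass the chord is in first inversion, so the figured bass is 6.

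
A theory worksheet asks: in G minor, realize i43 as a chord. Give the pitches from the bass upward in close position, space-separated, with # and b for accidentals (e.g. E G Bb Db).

D F G Bb

In G minor, the tonic is G, and the diatonic chord built there is a minor seventh chord.
That chord is spelled G-Bb-D-F.
The figured bass 43 indicates second inversion, placing the fifth (D) in the bass: D-F-G-Bb.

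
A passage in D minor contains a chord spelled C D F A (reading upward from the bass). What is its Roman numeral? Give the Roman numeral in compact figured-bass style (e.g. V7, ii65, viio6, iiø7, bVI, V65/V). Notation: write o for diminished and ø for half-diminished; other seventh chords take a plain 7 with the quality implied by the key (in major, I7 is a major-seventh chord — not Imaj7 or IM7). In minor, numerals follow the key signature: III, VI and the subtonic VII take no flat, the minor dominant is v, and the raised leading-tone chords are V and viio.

i42

Stacked in thirds the chord is D-F-A-C: a minor seventh chord on D.
D is scale degree 1 in D minor, and a minor seventh chord on that degree is written i7.
With C in the bass the chord is in third inversion, so the figured bass is 42.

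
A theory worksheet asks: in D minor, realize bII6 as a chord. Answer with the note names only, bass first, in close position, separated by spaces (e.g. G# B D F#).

Scale degree 2 in D minor is E; lowering it a half step gives Eb. bII6 is the Neapolitan sixth — a major triad on the lowered second degree, here in its customary first inversion.
So the chord is Eb-G-Bb, a major triad.
The figured bass 6 indicates first inversion, placing the third (G) in the bass: G-Bb-Eb.

G Bb Eb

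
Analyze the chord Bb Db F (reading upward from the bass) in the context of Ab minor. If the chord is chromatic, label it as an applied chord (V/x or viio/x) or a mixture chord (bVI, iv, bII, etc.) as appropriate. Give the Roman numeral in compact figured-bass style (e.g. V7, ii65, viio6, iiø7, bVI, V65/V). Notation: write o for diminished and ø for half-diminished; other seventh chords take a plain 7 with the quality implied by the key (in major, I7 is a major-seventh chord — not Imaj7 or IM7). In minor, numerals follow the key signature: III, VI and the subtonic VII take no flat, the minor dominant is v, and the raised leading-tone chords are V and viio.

ii

The pitches Bb-Db-F form a minor triad rooted on Bb.
Bb is the second degree of Ab minor. This is the minor supertonic, borrowed from the parallel major (the Dorian ii).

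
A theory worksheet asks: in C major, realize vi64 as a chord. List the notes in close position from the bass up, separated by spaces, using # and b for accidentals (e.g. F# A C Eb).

E A C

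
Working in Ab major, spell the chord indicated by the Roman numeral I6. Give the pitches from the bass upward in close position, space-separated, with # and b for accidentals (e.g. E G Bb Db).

C Eb Ab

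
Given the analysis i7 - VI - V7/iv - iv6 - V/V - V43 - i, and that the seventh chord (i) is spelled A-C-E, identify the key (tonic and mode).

The anchor chord is a minor triad on A, labeled i.
If A is scale degree 1 and the mode makes that degree carry a minor triad, the tonic is A and the mode is minor.

A minor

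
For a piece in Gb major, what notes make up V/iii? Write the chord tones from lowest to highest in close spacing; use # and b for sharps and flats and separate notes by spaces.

F A C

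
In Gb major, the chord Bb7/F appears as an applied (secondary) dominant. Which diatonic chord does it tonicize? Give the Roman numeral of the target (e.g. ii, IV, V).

vi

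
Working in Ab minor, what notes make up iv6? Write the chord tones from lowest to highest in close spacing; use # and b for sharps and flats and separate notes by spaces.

Fb Ab Db

In Ab minor, the fourth degree is Db, and the diatonic chord built there is a minor triad.
That chord is spelled Db-Fb-Ab.
With the 6 figure the chord is in first inversion; from the bass Fb upward in close position it reads Fb-Ab-Db.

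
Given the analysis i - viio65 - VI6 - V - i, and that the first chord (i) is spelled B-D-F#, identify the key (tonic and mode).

The anchor chord is a minor triad on B, labeled i.
If B is scale degree 1 and the mode makes that degree carry a minor triad, the tonic is B and the mode is minor.

B minor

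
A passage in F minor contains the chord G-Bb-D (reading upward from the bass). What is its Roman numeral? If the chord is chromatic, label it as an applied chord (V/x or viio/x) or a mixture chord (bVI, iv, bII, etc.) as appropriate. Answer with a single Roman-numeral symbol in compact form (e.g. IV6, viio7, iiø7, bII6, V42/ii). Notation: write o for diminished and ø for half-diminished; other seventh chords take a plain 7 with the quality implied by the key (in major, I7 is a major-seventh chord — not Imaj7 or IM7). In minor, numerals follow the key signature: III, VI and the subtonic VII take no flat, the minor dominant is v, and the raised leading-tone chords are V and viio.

ii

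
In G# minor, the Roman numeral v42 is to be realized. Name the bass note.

v in G# minor has root D#; the chord is D#-F#-A#-C#.
The figure 42 means third inversion — the seventh is in the bass.

C#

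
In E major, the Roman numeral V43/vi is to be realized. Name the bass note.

D#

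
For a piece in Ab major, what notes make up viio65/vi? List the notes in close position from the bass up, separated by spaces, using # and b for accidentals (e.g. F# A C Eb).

viio65/vi is a secondary leading-tone chord. The target vi is F in Ab major; the applied chord is rooted a semitone below, on E.
Building a fully diminished seventh chord on E gives E-G-Bb-Db.
With the 65 figure the chord is in first inversion; from the bass G upward in close position it reads G-Bb-Db-E.

G Bb Db E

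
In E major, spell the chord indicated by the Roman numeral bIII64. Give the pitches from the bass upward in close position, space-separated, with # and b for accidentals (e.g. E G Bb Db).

D G B

bIII64 is a major triad on the lowered third degree, borrowed from the parallel minor. In E major that root is G.
So the chord is G-B-D.
With the 64 figure the chord is in second inversion; from the bass D upward in close position it reads D-G-B.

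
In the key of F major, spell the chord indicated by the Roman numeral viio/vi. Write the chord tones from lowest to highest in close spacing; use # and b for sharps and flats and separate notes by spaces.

C# E G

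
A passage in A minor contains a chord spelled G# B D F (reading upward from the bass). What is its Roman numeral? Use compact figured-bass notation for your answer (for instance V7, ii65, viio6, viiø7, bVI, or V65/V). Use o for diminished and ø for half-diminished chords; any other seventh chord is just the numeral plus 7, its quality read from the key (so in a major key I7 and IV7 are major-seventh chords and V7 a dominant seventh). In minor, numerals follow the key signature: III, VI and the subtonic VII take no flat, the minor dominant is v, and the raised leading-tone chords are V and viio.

viio7

The pitches G#-B-D-F form a fully diminished seventh chord rooted on G#.
In A minor, G# is the leading tone; the diatonic fully diminished seventh chord there is viio7.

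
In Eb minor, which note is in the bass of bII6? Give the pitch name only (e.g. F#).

Ab

bII in Eb minor has root Fb; the chord is Fb-Ab-Cb.
The figure 6 means first inversion — the third is in the bass.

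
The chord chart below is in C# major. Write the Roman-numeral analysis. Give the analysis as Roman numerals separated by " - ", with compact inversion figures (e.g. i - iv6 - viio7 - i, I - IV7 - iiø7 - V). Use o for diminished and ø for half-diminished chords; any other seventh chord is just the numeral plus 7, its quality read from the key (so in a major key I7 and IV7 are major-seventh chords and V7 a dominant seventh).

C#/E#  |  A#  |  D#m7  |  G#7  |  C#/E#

I6 - V/ii - ii7 - V7 - I6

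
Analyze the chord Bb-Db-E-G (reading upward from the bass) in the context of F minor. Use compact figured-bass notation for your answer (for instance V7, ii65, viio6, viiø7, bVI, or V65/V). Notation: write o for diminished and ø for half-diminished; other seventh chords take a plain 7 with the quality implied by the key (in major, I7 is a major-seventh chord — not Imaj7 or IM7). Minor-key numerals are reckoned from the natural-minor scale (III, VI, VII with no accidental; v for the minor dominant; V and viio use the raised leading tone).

viio43

The pitches E-G-Bb-Db form a fully diminished seventh chord rooted on E.
In F minor, E is the leading tone; the diatonic fully diminished seventh chord there is viio7.
With Bb in the bass the chord is in second inversion, so the figured bass is 43.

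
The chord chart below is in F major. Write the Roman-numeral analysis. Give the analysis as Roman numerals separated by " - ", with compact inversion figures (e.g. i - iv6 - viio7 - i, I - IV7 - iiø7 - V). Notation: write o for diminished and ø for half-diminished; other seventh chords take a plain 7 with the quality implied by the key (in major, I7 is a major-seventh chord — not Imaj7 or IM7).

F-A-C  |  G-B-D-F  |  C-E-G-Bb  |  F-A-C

F-A-C has root F, degree 1 in F major, so I.
G-B-D-F: a dominant seventh chord on G, the applied dominant of V → V7/V.
C-E-G-Bb: root C is the dominant; dominant seventh chord there is V7.
F-A-C: root F is the tonic; major triad there is I.

I - V7/V - V7 - I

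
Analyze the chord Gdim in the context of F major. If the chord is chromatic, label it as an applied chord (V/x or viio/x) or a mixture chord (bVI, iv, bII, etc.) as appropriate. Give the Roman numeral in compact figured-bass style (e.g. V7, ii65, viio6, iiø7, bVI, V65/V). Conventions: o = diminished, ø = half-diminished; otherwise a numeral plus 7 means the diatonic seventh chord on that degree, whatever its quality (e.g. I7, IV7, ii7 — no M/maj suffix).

iio

Stacked in thirds the chord is G-Bb-Db: a diminished triad on G.
G is the second degree of F major. This is the diminished supertonic triad, borrowed from the parallel minor.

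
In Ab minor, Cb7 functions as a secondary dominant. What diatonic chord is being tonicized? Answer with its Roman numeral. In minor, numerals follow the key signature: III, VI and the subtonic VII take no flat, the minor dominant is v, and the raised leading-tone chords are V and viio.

VI

The chord is a dominant seventh chord on Cb.
A dominant resolves down a perfect fifth: Cb → Fb. In Ab minor, Fb is scale degree 6, i.e. VI.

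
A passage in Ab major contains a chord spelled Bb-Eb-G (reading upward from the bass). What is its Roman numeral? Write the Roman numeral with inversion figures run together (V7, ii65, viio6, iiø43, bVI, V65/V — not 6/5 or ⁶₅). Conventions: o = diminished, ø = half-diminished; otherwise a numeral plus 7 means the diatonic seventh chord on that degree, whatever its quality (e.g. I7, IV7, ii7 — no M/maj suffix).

Stacked in thirds the chord is Eb-G-Bb: a major triad on Eb.
In Ab major, Eb is the dominant; the diatonic major triad there is V.
With Bb in the bass the chord is in second inversion, so the figured bass is 64.

V64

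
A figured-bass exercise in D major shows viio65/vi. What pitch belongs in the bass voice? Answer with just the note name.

The applied chord viio65/vi is rooted on A#: A#-C#-E-G.
The figure 65 means first inversion — the third is in the bass.

C#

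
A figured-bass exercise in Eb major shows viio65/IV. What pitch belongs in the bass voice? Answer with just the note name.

Bb

The applied chord viio65/IV is rooted on G: G-Bb-Db-Fb.
The figure 65 means first inversion — the third is in the bass.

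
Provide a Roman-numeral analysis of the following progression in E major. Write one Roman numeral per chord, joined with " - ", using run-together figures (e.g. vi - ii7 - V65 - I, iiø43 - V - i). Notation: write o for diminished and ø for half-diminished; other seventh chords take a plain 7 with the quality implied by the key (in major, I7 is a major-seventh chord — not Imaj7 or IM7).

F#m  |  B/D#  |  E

ii - V6 - I

F#m: root F# is the supertonic; minor triad there is ii.
B/D# has root B, degree 5 in E major, so V6.
E has root E, degree 1 in E major, so I.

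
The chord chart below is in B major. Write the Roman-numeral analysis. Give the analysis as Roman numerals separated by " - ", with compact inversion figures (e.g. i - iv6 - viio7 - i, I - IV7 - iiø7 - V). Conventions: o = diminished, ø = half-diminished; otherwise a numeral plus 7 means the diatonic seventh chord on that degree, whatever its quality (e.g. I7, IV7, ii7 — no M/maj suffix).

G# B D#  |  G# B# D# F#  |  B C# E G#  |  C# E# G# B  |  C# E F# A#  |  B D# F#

vi - V7/ii - ii42 - V7/V - V43 - I

G#-B-D#: minor triad on G# = scale degree 6 → vi.
G#-B#-D#-F# is the secondary dominant of ii (dominant seventh chord on G#): V7/ii.
B-C#-E-G#: minor seventh chord on C# = scale degree 2 → ii42.
C#-E#-G#-B: a dominant seventh chord on C#, the applied dominant of V → V7/V.
C#-E-F#-A#: root F# is the dominant; dominant seventh chord there is V43.
B-D#-F# has root B, degree 1 in B major, so I.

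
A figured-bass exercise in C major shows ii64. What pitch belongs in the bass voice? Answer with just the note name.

ii in C major has root D; the chord is D-F-A.
The figure 64 means second inversion — the fifth is in the bass.

A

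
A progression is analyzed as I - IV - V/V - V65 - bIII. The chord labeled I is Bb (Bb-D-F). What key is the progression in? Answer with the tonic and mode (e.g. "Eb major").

I is given as Bb-D-F — a major triad with root Bb.
If Bb is scale degree 1 and the mode makes that degree carry a major triad, the tonic is Bb and the mode is major.

Bb major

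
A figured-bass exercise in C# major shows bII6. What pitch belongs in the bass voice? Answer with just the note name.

F#

bII in C# major has root D; the chord is D-F#-A.
The figure 6 means first inversion — the third is in the bass.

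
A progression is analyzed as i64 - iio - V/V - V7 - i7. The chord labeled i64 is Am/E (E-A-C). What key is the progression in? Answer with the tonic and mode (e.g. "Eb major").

A minor

The chord Am/E is a minor triad rooted on A; its label is i64.
If A is scale degree 1 and the mode makes that degree carry a minor triad, the tonic is A and the mode is minor.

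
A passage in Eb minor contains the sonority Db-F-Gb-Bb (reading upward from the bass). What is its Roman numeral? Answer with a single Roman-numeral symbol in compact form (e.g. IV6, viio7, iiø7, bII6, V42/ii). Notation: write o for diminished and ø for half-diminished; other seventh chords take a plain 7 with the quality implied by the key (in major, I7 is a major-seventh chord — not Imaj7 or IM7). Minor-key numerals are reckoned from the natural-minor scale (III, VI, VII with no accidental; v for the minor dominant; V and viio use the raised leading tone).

III43

Stacked in thirds the chord is Gb-Bb-Db-F: a major seventh chord on Gb.
In Eb minor, Gb is the mediant; the diatonic major seventh chord there is III7.
With Db in the bass the chord is in second inversion, so the figured bass is 43.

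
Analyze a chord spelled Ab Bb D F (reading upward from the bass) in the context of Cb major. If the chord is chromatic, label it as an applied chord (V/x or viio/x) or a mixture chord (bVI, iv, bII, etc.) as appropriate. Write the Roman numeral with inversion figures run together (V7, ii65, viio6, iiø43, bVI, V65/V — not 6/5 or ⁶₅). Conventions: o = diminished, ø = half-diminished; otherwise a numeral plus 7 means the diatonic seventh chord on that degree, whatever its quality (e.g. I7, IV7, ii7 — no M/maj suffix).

Stacked in thirds the chord is Bb-D-F-Ab: a dominant seventh chord on Bb.
Bb is not a diatonic chord root with this quality in Cb major, but it lies a perfect fifth above Eb (iii), so the chord functions as an applied dominant of iii.
With Ab in the bass the chord is in third inversion, so the figured bass is 42.

V42/iii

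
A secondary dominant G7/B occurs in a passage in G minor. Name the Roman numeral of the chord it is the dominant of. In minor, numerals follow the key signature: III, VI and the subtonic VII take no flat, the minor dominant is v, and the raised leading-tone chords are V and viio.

The chord is a dominant seventh chord on G.
A dominant resolves down a perfect fifth: G → C. In G minor, C is scale degree 4, i.e. iv.

iv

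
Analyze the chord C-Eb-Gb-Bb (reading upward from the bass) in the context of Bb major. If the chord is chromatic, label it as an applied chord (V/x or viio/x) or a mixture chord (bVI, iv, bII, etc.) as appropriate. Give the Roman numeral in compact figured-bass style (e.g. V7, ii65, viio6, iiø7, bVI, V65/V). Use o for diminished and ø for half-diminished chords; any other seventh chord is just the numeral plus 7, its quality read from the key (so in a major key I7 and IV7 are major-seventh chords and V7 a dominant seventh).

Stacked in thirds the chord is C-Eb-Gb-Bb: a half-diminished seventh chord on C.
C is the second degree of Bb major. This is the half-diminished supertonic seventh, borrowed from the parallel minor.

iiø7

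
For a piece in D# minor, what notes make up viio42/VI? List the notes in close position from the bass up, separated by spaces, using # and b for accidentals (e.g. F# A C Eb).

viio42/VI is a secondary leading-tone chord. The target VI is B in D# minor; the applied chord is rooted a semitone below, on A#.
Building a fully diminished seventh chord on A# gives A#-C#-E-G.
With the 42 figure the chord is in third inversion; from the bass G upward in close position it reads G-A#-C#-E.

G A# C# E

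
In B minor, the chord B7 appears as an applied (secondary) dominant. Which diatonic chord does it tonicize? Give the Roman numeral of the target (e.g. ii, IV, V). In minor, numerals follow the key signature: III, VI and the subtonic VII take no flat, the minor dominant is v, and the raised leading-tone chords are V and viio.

The chord is a dominant seventh chord on B.
A dominant resolves down a perfect fifth: B → E. In B minor, E is scale degree 4, i.e. iv.

iv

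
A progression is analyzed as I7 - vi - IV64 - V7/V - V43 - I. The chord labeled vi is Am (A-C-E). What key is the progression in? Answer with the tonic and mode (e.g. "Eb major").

C major

The chord Am is a minor triad rooted on A; its label is vi.
If A is scale degree 6 and the mode makes that degree carry a minor triad, the tonic is C and the mode is major.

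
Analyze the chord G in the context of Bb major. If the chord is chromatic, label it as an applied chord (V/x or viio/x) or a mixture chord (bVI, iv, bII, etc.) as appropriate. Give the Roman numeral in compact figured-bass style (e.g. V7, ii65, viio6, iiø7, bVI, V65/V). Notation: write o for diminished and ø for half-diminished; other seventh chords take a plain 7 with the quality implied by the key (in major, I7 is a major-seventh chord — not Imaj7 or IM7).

V/ii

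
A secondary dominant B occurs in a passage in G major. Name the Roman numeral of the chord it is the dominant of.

vi

The chord is a major triad on B.
A dominant resolves down a perfect fifth: B → E. In G major, E is scale degree 6, i.e. vi.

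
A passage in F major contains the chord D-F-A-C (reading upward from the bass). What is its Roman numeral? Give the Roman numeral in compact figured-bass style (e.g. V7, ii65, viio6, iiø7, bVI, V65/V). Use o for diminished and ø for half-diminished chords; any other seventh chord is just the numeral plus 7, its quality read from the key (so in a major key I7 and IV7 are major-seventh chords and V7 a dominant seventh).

Stacked in thirds the chord is D-F-A-C: a minor seventh chord on D.
D is scale degree 6 in F major, and a minor seventh chord on that degree is written vi7.

vi7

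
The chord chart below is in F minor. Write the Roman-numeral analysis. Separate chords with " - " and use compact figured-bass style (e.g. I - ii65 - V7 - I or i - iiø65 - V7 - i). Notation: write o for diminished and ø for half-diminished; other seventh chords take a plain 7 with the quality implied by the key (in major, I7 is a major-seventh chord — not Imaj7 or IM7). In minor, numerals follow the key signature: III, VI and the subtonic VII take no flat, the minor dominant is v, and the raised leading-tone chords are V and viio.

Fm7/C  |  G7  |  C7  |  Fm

Fm7/C: minor seventh chord on F = scale degree 1 → i43.
G7: chromatic; G is V of V, so V7/V.
C7: root C is the dominant; dominant seventh chord there is V7.
Fm: root F is the tonic; minor triad there is i.

i43 - V7/V - V7 - i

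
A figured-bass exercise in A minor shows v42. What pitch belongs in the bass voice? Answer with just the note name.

D

v in A minor has root E; the chord is E-G-B-D.
The figure 42 means third inversion — the seventh is in the bass.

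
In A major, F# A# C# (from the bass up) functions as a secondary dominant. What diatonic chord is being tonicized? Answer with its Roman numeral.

The chord is a major triad on F#.
A dominant resolves down a perfect fifth: F# → B. In A major, B is scale degree 2, i.e. ii.

ii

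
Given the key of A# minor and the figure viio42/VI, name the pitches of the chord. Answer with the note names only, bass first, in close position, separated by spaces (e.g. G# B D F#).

D E# G# B

The slash marks an applied leading-tone chord: viio of VI. In A# minor, VI is F#, so the leading tone to it is E#, a half step below.
Building a fully diminished seventh chord on E# gives E#-G#-B-D.
The figured bass 42 indicates third inversion, placing the seventh (D) in the bass: D-E#-G#-B.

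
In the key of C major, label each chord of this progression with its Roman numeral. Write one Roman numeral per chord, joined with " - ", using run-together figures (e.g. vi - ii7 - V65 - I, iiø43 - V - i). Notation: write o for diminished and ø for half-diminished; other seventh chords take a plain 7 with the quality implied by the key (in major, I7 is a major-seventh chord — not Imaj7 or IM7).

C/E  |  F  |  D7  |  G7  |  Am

I6 - IV - V7/V - V7 - vi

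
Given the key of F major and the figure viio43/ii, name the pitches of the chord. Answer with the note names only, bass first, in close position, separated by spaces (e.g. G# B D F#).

C Eb F# A

The slash marks an applied leading-tone chord: viio of ii. In F major, ii is G, so the leading tone to it is F#, a half step below.
Building a fully diminished seventh chord on F# gives F#-A-C-Eb.
With the 43 figure the chord is in second inversion; from the bass C upward in close position it reads C-Eb-F#-A.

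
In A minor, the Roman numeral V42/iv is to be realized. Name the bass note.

G

The applied chord V42/iv is rooted on A: A-C#-E-G.
The figure 42 means third inversion — the seventh is in the bass.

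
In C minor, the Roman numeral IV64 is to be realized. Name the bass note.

C

IV in C minor has root F; the chord is F-A-C.
The figure 64 means second inversion — the fifth is in the bass.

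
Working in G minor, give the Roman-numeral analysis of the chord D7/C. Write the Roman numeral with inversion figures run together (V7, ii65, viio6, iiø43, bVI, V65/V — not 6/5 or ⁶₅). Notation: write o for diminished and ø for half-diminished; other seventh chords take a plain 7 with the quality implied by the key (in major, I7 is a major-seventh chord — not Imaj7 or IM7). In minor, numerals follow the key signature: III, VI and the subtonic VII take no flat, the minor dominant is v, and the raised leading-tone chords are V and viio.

V42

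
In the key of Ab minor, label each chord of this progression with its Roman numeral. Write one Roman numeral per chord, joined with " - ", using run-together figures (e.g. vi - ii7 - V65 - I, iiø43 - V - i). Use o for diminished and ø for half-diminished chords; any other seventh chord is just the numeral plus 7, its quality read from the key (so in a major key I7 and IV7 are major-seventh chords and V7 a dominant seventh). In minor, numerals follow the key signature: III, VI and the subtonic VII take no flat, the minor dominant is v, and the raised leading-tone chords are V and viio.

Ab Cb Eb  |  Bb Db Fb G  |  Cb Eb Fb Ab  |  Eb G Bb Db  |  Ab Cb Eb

i - viio65 - VI43 - V7 - i

Ab-Cb-Eb has root Ab, degree 1 in Ab minor, so i.
Bb-Db-Fb-G: root G is the leading tone; fully diminished seventh chord there is viio65.
Cb-Eb-Fb-Ab has root Fb, degree 6 in Ab minor, so VI43.
Eb-G-Bb-Db has root Eb, degree 5 in Ab minor, so V7.
Ab-Cb-Eb has root Ab, degree 1 in Ab minor, so i.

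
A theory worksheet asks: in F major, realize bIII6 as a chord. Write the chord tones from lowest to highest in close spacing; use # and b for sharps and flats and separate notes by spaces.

bIII6 is a major triad on the lowered third degree, borrowed from the parallel minor. In F major that root is Ab.
So the chord is Ab-C-Eb, a major triad.
The figured bass 6 indicates first inversion, placing the third (C) in the bass: C-Eb-Ab.

C Eb Ab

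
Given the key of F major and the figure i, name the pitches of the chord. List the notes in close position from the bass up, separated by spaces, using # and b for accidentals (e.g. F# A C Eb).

F Ab C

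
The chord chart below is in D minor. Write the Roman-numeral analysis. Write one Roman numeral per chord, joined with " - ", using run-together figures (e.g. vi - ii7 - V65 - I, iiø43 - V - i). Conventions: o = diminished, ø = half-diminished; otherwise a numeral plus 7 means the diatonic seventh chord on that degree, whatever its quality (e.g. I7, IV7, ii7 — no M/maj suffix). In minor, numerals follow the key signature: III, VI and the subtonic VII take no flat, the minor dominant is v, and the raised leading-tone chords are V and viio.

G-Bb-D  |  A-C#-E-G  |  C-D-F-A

iv - V7 - i42

G-Bb-D: minor triad on G = scale degree 4 → iv.
A-C#-E-G: root A is the dominant; dominant seventh chord there is V7.
C-D-F-A: minor seventh chord on D = scale degree 1 → i42.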